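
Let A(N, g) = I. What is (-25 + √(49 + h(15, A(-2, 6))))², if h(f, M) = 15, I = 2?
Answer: 289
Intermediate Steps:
A(N, g) = 2
(-25 + √(49 + h(15, A(-2, 6))))² = (-25 + √(49 + 15))² = (-25 + √64)² = (-25 + 8)² = (-17)² = 289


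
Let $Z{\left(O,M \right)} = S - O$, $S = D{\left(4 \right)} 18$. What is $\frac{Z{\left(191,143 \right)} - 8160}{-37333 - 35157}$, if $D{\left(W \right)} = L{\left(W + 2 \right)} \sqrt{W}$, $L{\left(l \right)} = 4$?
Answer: $\frac{8207}{72490} \approx 0.11322$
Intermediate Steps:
$D{\left(W \right)} = 4 \sqrt{W}$
$S = 144$ ($S = 4 \sqrt{4} \cdot 18 = 4 \cdot 2 \cdot 18 = 8 \cdot 18 = 144$)
$Z{\left(O,M \right)} = 144 - O$
$\frac{Z{\left(191,143 \right)} - 8160}{-37333 - 35157} = \frac{\left(144 - 191\right) - 8160}{-37333 - 35157} = \frac{\left(144 - 191\right) - 8160}{-72490} = \left(-47 - 8160\right) \left(- \frac{1}{72490}\right) = \left(-8207\right) \left(- \frac{1}{72490}\right) = \frac{8207}{72490}$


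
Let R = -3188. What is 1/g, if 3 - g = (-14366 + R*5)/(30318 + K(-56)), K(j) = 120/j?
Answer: 70737/282925 ≈ 0.25002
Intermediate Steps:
g = 282925/70737 (g = 3 - (-14366 - 3188*5)/(30318 + 120/(-56)) = 3 - (-14366 - 15940)/(30318 + 120*(-1/56)) = 3 - (-30306)/(30318 - 15/7) = 3 - (-30306)/212211/7 = 3 - (-30306)*7/212211 = 3 - 1*(-70714/70737) = 3 + 70714/70737 = 282925/70737 ≈ 3.9997)
1/g = 1/(282925/70737) = 70737/282925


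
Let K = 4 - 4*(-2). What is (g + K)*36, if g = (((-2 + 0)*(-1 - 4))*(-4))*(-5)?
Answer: 7632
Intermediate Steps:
g = 200 (g = (-2*(-5)*(-4))*(-5) = (10*(-4))*(-5) = -40*(-5) = 200)
K = 12 (K = 4 + 8 = 12)
(g + K)*36 = (200 + 12)*36 = 212*36 = 7632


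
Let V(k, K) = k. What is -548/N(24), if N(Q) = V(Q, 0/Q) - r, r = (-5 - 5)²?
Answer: 137/19 ≈ 7.2105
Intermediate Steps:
r = 100 (r = (-10)² = 100)
N(Q) = -100 + Q (N(Q) = Q - 1*100 = Q - 100 = -100 + Q)
-548/N(24) = -548/(-100 + 24) = -548/(-76) = -548*(-1/76) = 137/19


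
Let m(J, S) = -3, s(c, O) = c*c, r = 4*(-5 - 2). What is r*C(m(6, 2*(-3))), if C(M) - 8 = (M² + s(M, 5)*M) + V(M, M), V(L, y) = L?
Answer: 364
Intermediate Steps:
r = -28 (r = 4*(-7) = -28)
s(c, O) = c²
C(M) = 8 + M + M² + M³ (C(M) = 8 + ((M² + M²*M) + M) = 8 + ((M² + M³) + M) = 8 + (M + M² + M³) = 8 + M + M² + M³)
r*C(m(6, 2*(-3))) = -28*(8 - 3 + (-3)² + (-3)³) = -28*(8 - 3 + 9 - 27) = -28*(-13) = 364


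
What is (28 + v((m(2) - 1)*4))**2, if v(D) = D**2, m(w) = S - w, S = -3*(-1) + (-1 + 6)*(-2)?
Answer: 2650384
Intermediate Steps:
S = -7 (S = 3 + 5*(-2) = 3 - 10 = -7)
m(w) = -7 - w
(28 + v((m(2) - 1)*4))**2 = (28 + (((-7 - 1*2) - 1)*4)**2)**2 = (28 + (((-7 - 2) - 1)*4)**2)**2 = (28 + ((-9 - 1)*4)**2)**2 = (28 + (-10*4)**2)**2 = (28 + (-40)**2)**2 = (28 + 1600)**2 = 1628**2 = 2650384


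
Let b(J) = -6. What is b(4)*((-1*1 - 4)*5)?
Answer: 150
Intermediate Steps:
b(4)*((-1*1 - 4)*5) = -6*(-1*1 - 4)*5 = -6*(-1 - 4)*5 = -(-30)*5 = -6*(-25) = 150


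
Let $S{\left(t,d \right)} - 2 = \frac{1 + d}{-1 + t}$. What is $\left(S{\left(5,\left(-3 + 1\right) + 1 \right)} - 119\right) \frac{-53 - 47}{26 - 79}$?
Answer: $- \frac{11700}{53} \approx -220.75$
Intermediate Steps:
$S{\left(t,d \right)} = 2 + \frac{1 + d}{-1 + t}$
$\left(S{\left(5,\left(-3 + 1\right) + 1 \right)} - 119\right) \frac{-53 - 47}{26 - 79} = \left(\frac{-1 + \left(\left(-3 + 1\right) + 1\right) + 2 \cdot 5}{-1 + 5} - 119\right) \frac{-53 - 47}{26 - 79} = \left(\frac{-1 + \left(-2 + 1\right) + 10}{4} - 119\right) \left(- \frac{100}{-53}\right) = \left(\frac{-1 - 1 + 10}{4} - 119\right) \left(\left(-100\right) \left(- \frac{1}{53}\right)\right) = \left(\frac{1}{4} \cdot 8 - 119\right) \frac{100}{53} = \left(2 - 119\right) \frac{100}{53} = \left(-117\right) \frac{100}{53} = - \frac{11700}{53}$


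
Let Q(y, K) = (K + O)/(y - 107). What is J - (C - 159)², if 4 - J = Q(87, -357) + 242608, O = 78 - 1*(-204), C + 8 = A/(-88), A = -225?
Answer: -2088164257/7744 ≈ -2.6965e+5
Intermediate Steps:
C = -479/88 (C = -8 - 225/(-88) = -8 - 225*(-1/88) = -8 + 225/88 = -479/88 ≈ -5.4432)
O = 282 (O = 78 + 204 = 282)
Q(y, K) = (282 + K)/(-107 + y) (Q(y, K) = (K + 282)/(y - 107) = (282 + K)/(-107 + y))
J = -970431/4 (J = 4 - ((282 - 357)/(-107 + 87) + 242608) = 4 - (-75/(-20) + 242608) = 4 - (-1/20*(-75) + 242608) = 4 - (15/4 + 242608) = 4 - 1*970447/4 = 4 - 970447/4 = -970431/4 ≈ -2.4261e+5)
J - (C - 159)² = -970431/4 - (-479/88 - 159)² = -970431/4 - (-14471/88)² = -970431/4 - 1*209409841/7744 = -970431/4 - 209409841/7744 = -2088164257/7744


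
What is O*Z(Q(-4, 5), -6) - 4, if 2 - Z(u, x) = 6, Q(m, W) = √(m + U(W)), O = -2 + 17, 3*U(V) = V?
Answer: -64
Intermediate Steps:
U(V) = V/3
O = 15
Q(m, W) = √(m + W/3)
Z(u, x) = -4 (Z(u, x) = 2 - 1*6 = 2 - 6 = -4)
O*Z(Q(-4, 5), -6) - 4 = 15*(-4) - 4 = -60 - 4 = -64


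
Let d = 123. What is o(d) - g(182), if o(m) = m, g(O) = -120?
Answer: 243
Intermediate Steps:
o(d) - g(182) = 123 - 1*(-120) = 123 + 120 = 243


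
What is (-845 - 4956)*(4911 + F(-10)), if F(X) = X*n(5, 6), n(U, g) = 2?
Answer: -28372691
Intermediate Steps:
F(X) = 2*X (F(X) = X*2 = 2*X)
(-845 - 4956)*(4911 + F(-10)) = (-845 - 4956)*(4911 + 2*(-10)) = -5801*(4911 - 20) = -5801*4891 = -28372691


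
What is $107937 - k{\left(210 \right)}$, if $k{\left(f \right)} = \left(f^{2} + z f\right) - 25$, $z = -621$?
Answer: $194272$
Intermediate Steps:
$k{\left(f \right)} = -25 + f^{2} - 621 f$ ($k{\left(f \right)} = \left(f^{2} - 621 f\right) - 25 = -25 + f^{2} - 621 f$)
$107937 - k{\left(210 \right)} = 107937 - \left(-25 + 210^{2} - 130410\right) = 107937 - \left(-25 + 44100 - 130410\right) = 107937 - -86335 = 107937 + 86335 = 194272$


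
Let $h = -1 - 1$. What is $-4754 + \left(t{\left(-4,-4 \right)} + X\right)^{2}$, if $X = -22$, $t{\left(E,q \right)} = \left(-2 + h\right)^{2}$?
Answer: $-4718$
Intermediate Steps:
$h = -2$
$t{\left(E,q \right)} = 16$ ($t{\left(E,q \right)} = \left(-2 - 2\right)^{2} = \left(-4\right)^{2} = 16$)
$-4754 + \left(t{\left(-4,-4 \right)} + X\right)^{2} = -4754 + \left(16 - 22\right)^{2} = -4754 + \left(-6\right)^{2} = -4754 + 36 = -4718$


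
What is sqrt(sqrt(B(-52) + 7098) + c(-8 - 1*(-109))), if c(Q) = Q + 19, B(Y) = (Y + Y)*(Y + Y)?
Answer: sqrt(120 + 13*sqrt(106)) ≈ 15.932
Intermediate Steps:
B(Y) = 4*Y**2 (B(Y) = (2*Y)*(2*Y) = 4*Y**2)
c(Q) = 19 + Q
sqrt(sqrt(B(-52) + 7098) + c(-8 - 1*(-109))) = sqrt(sqrt(4*(-52)**2 + 7098) + (19 + (-8 - 1*(-109)))) = sqrt(sqrt(4*2704 + 7098) + (19 + (-8 + 109))) = sqrt(sqrt(10816 + 7098) + (19 + 101)) = sqrt(sqrt(17914) + 120) = sqrt(13*sqrt(106) + 120) = sqrt(120 + 13*sqrt(106))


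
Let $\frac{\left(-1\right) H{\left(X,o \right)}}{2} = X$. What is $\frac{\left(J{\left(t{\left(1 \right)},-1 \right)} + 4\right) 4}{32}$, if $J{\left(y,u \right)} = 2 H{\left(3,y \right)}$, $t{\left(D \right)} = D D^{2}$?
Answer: $-1$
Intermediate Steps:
$H{\left(X,o \right)} = - 2 X$
$t{\left(D \right)} = D^{3}$
$J{\left(y,u \right)} = -12$ ($J{\left(y,u \right)} = 2 \left(\left(-2\right) 3\right) = 2 \left(-6\right) = -12$)
$\frac{\left(J{\left(t{\left(1 \right)},-1 \right)} + 4\right) 4}{32} = \frac{\left(-12 + 4\right) 4}{32} = \left(-8\right) 4 \cdot \frac{1}{32} = \left(-32\right) \frac{1}{32} = -1$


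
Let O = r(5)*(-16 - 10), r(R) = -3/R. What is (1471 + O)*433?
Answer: 3218489/5 ≈ 6.4370e+5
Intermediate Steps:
O = 78/5 (O = (-3/5)*(-16 - 10) = -3*⅕*(-26) = -⅗*(-26) = 78/5 ≈ 15.600)
(1471 + O)*433 = (1471 + 78/5)*433 = (7433/5)*433 = 3218489/5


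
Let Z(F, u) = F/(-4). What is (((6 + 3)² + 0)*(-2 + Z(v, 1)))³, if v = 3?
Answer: -707347971/64 ≈ -1.1052e+7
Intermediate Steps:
Z(F, u) = -F/4 (Z(F, u) = F*(-¼) = -F/4)
(((6 + 3)² + 0)*(-2 + Z(v, 1)))³ = (((6 + 3)² + 0)*(-2 - ¼*3))³ = ((9² + 0)*(-2 - ¾))³ = ((81 + 0)*(-11/4))³ = (81*(-11/4))³ = (-891/4)³ = -707347971/64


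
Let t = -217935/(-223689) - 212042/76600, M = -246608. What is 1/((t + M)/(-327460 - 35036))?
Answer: 1035202628198400/704259100183523 ≈ 1.4699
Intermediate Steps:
t = -5122940323/2855762900 (t = -217935*(-1/223689) - 212042*1/76600 = 72645/74563 - 106021/38300 = -5122940323/2855762900 ≈ -1.7939)
1/((t + M)/(-327460 - 35036)) = 1/((-5122940323/2855762900 - 246608)/(-327460 - 35036)) = 1/(-704259100183523/2855762900/(-362496)) = 1/(-704259100183523/2855762900*(-1/362496)) = 1/(704259100183523/1035202628198400) = 1035202628198400/704259100183523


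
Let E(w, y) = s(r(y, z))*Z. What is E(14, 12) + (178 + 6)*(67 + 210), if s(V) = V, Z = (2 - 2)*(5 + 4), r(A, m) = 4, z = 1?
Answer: 50968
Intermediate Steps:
Z = 0 (Z = 0*9 = 0)
E(w, y) = 0 (E(w, y) = 4*0 = 0)
E(14, 12) + (178 + 6)*(67 + 210) = 0 + (178 + 6)*(67 + 210) = 0 + 184*277 = 0 + 50968 = 50968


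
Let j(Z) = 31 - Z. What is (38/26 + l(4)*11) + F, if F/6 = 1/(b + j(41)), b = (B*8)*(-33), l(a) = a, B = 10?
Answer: 783036/17225 ≈ 45.459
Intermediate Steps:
b = -2640 (b = (10*8)*(-33) = 80*(-33) = -2640)
F = -3/1325 (F = 6/(-2640 + (31 - 1*41)) = 6/(-2640 + (31 - 41)) = 6/(-2640 - 10) = 6/(-2650) = 6*(-1/2650) = -3/1325 ≈ -0.0022641)
(38/26 + l(4)*11) + F = (38/26 + 4*11) - 3/1325 = (38*(1/26) + 44) - 3/1325 = (19/13 + 44) - 3/1325 = 591/13 - 3/1325 = 783036/17225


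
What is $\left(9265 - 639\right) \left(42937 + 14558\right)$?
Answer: $495951870$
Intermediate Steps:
$\left(9265 - 639\right) \left(42937 + 14558\right) = 8626 \cdot 57495 = 495951870$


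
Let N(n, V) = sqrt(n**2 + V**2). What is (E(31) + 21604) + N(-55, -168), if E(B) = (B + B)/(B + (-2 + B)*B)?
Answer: 324061/15 + sqrt(31249) ≈ 21781.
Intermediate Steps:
N(n, V) = sqrt(V**2 + n**2)
E(B) = 2*B/(B + B*(-2 + B)) (E(B) = (2*B)/(B + B*(-2 + B)) = 2*B/(B + B*(-2 + B)))
(E(31) + 21604) + N(-55, -168) = (2/(-1 + 31) + 21604) + sqrt((-168)**2 + (-55)**2) = (2/30 + 21604) + sqrt(28224 + 3025) = (2*(1/30) + 21604) + sqrt(31249) = (1/15 + 21604) + sqrt(31249) = 324061/15 + sqrt(31249)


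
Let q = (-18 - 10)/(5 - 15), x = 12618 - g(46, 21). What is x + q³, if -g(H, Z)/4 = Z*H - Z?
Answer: 2052494/125 ≈ 16420.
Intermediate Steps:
g(H, Z) = 4*Z - 4*H*Z (g(H, Z) = -4*(Z*H - Z) = -4*(H*Z - Z) = -4*(-Z + H*Z) = 4*Z - 4*H*Z)
x = 16398 (x = 12618 - 4*21*(1 - 1*46) = 12618 - 4*21*(1 - 46) = 12618 - 4*21*(-45) = 12618 - 1*(-3780) = 12618 + 3780 = 16398)
q = 14/5 (q = -28/(-10) = -28*(-⅒) = 14/5 ≈ 2.8000)
x + q³ = 16398 + (14/5)³ = 16398 + 2744/125 = 2052494/125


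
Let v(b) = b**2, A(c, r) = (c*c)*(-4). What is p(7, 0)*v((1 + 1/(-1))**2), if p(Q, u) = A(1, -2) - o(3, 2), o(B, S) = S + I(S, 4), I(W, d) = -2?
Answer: 0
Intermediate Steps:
A(c, r) = -4*c**2 (A(c, r) = c**2*(-4) = -4*c**2)
o(B, S) = -2 + S (o(B, S) = S - 2 = -2 + S)
p(Q, u) = -4 (p(Q, u) = -4*1**2 - (-2 + 2) = -4*1 - 1*0 = -4 + 0 = -4)
p(7, 0)*v((1 + 1/(-1))**2) = -4*(1 + 1/(-1))**4 = -4*(1 - 1)**4 = -4*(0**2)**2 = -4*0**2 = -4*0 = 0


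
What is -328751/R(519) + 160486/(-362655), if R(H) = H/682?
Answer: -27103433845148/62739315 ≈ -4.3200e+5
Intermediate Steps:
R(H) = H/682 (R(H) = H*(1/682) = H/682)
-328751/R(519) + 160486/(-362655) = -328751/((1/682)*519) + 160486/(-362655) = -328751/519/682 + 160486*(-1/362655) = -328751*682/519 - 160486/362655 = -224208182/519 - 160486/362655 = -27103433845148/62739315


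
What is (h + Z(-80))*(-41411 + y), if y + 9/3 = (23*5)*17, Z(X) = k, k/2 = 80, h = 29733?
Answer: -1179547887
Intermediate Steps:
k = 160 (k = 2*80 = 160)
Z(X) = 160
y = 1952 (y = -3 + (23*5)*17 = -3 + 115*17 = -3 + 1955 = 1952)
(h + Z(-80))*(-41411 + y) = (29733 + 160)*(-41411 + 1952) = 29893*(-39459) = -1179547887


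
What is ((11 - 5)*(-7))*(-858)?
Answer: 36036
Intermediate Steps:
((11 - 5)*(-7))*(-858) = (6*(-7))*(-858) = -42*(-858) = 36036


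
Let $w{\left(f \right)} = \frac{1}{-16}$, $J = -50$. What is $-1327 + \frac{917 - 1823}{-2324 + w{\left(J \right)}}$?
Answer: $- \frac{16443333}{12395} \approx -1326.6$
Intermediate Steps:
$w{\left(f \right)} = - \frac{1}{16}$
$-1327 + \frac{917 - 1823}{-2324 + w{\left(J \right)}} = -1327 + \frac{917 - 1823}{-2324 - \frac{1}{16}} = -1327 - \frac{906}{- \frac{37185}{16}} = -1327 - - \frac{4832}{12395} = -1327 + \frac{4832}{12395} = - \frac{16443333}{12395}$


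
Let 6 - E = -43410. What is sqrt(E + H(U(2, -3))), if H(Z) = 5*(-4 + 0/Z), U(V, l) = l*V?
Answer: 2*sqrt(10849) ≈ 208.32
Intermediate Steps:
E = 43416 (E = 6 - 1*(-43410) = 6 + 43410 = 43416)
U(V, l) = V*l
H(Z) = -20 (H(Z) = 5*(-4 + 0) = 5*(-4) = -20)
sqrt(E + H(U(2, -3))) = sqrt(43416 - 20) = sqrt(43396) = 2*sqrt(10849)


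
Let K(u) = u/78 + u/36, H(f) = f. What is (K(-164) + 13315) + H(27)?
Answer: 1560235/117 ≈ 13335.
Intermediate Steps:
K(u) = 19*u/468 (K(u) = u*(1/78) + u*(1/36) = u/78 + u/36 = 19*u/468)
(K(-164) + 13315) + H(27) = ((19/468)*(-164) + 13315) + 27 = (-779/117 + 13315) + 27 = 1557076/117 + 27 = 1560235/117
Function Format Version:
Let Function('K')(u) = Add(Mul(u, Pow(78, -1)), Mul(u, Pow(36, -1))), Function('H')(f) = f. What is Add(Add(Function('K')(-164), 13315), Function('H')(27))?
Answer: Rational(1560235, 117) ≈ 13335.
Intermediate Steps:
Function('K')(u) = Mul(Rational(19, 468), u) (Function('K')(u) = Add(Mul(u, Rational(1, 78)), Mul(u, Rational(1, 36))) = Add(Mul(Rational(1, 78), u), Mul(Rational(1, 36), u)) = Mul(Rational(19, 468), u))
Add(Add(Function('K')(-164), 13315), Function('H')(27)) = Add(Add(Mul(Rational(19, 468), -164), 13315), 27) = Add(Add(Rational(-779, 117), 13315), 27) = Add(Rational(1557076, 117), 27) = Rational(1560235, 117)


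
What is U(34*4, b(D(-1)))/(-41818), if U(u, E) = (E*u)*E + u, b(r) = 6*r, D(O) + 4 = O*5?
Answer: -198356/20909 ≈ -9.4866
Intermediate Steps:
D(O) = -4 + 5*O (D(O) = -4 + O*5 = -4 + 5*O)
U(u, E) = u + u*E**2 (U(u, E) = u*E**2 + u = u + u*E**2)
U(34*4, b(D(-1)))/(-41818) = ((34*4)*(1 + (6*(-4 + 5*(-1)))**2))/(-41818) = (136*(1 + (6*(-4 - 5))**2))*(-1/41818) = (136*(1 + (6*(-9))**2))*(-1/41818) = (136*(1 + (-54)**2))*(-1/41818) = (136*(1 + 2916))*(-1/41818) = (136*2917)*(-1/41818) = 396712*(-1/41818) = -198356/20909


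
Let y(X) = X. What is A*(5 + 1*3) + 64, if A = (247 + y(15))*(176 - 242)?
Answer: -138272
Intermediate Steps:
A = -17292 (A = (247 + 15)*(176 - 242) = 262*(-66) = -17292)
A*(5 + 1*3) + 64 = -17292*(5 + 1*3) + 64 = -17292*(5 + 3) + 64 = -17292*8 + 64 = -138336 + 64 = -138272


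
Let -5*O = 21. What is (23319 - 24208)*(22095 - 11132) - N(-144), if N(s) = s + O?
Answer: -48729794/5 ≈ -9.7460e+6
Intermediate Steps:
O = -21/5 (O = -⅕*21 = -21/5 ≈ -4.2000)
N(s) = -21/5 + s (N(s) = s - 21/5 = -21/5 + s)
(23319 - 24208)*(22095 - 11132) - N(-144) = (23319 - 24208)*(22095 - 11132) - (-21/5 - 144) = -889*10963 - 1*(-741/5) = -9746107 + 741/5 = -48729794/5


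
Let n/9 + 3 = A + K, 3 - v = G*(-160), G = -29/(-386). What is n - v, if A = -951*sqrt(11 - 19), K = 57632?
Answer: 100098674/193 - 17118*I*sqrt(2) ≈ 5.1865e+5 - 24209.0*I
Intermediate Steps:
G = 29/386 (G = -29*(-1/386) = 29/386 ≈ 0.075130)
A = -1902*I*sqrt(2) ≈ -2689.8*I
v = 2899/193 (v = 3 - 29*(-160)/386 = 3 - 1*(-2320/193) = 3 + 2320/193 = 2899/193 ≈ 15.021)
n = 518661 - 17118*I*sqrt(2) (n = -27 + 9*(-1902*I*sqrt(2) + 57632) = -27 + 9*(57632 - 1902*I*sqrt(2)) = -27 + (518688 - 17118*I*sqrt(2)) = 518661 - 17118*I*sqrt(2) ≈ 5.1866e+5 - 24209.0*I)
n - v = (518661 - 17118*I*sqrt(2)) - 1*2899/193 = (518661 - 17118*I*sqrt(2)) - 2899/193 = 100098674/193 - 17118*I*sqrt(2)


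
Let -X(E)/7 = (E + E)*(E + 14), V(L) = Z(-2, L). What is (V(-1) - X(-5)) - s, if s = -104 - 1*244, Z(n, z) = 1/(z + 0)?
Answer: -283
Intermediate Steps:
Z(n, z) = 1/z
V(L) = 1/L
X(E) = -14*E*(14 + E) (X(E) = -7*(E + E)*(E + 14) = -7*2*E*(14 + E) = -14*E*(14 + E))
s = -348 (s = -104 - 244 = -348)
(V(-1) - X(-5)) - s = (1/(-1) - (-14)*(-5)*(14 - 5)) - 1*(-348) = (-1 - (-14)*(-5)*9) + 348 = (-1 - 1*630) + 348 = (-1 - 630) + 348 = -631 + 348 = -283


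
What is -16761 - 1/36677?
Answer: -614743198/36677 ≈ -16761.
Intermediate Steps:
-16761 - 1/36677 = -614743198/36677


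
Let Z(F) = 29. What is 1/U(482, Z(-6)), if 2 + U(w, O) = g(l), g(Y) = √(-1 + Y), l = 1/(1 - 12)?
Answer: -11/28 - I*√33/28 ≈ -0.39286 - 0.20516*I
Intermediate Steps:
l = -1/11 (l = 1/(-11) = -1/11 ≈ -0.090909)
U(w, O) = -2 + 2*I*√33/11 (U(w, O) = -2 + √(-1 - 1/11) = -2 + √(-12/11) = -2 + 2*I*√33/11)
1/U(482, Z(-6)) = 1/(-2 + 2*I*√33/11)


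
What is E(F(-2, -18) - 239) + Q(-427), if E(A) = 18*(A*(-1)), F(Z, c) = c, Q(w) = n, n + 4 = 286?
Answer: 4908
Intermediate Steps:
n = 282 (n = -4 + 286 = 282)
Q(w) = 282
E(A) = -18*A (E(A) = 18*(-A) = -18*A)
E(F(-2, -18) - 239) + Q(-427) = -18*(-18 - 239) + 282 = -18*(-257) + 282 = 4626 + 282 = 4908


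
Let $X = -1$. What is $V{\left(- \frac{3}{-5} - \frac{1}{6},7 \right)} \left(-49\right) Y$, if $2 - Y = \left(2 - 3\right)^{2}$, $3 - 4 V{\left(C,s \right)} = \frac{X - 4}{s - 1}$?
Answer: $- \frac{1127}{24} \approx -46.958$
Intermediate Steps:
$V{\left(C,s \right)} = \frac{3}{4} + \frac{5}{4 \left(-1 + s\right)}$ ($V{\left(C,s \right)} = \frac{3}{4} - \frac{\left(-1 - 4\right) \frac{1}{s - 1}}{4} = \frac{3}{4} - \frac{\left(-5\right) \frac{1}{-1 + s}}{4} = \frac{3}{4} + \frac{5}{4 \left(-1 + s\right)}$)
$Y = 1$ ($Y = 2 - \left(2 - 3\right)^{2} = 2 - \left(-1\right)^{2} = 2 - 1 = 1$)
$V{\left(- \frac{3}{-5} - \frac{1}{6},7 \right)} \left(-49\right) Y = \frac{2 + 3 \cdot 7}{4 \left(-1 + 7\right)} \left(-49\right) 1 = \frac{2 + 21}{4 \cdot 6} \left(-49\right) 1 = \frac{1}{4} \cdot \frac{1}{6} \cdot 23 \left(-49\right) 1 = \frac{23}{24} \left(-49\right) 1 = \left(- \frac{1127}{24}\right) 1 = - \frac{1127}{24}$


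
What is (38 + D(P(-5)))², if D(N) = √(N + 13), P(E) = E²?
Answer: (38 + √38)² ≈ 1950.5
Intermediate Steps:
D(N) = √(13 + N)
(38 + D(P(-5)))² = (38 + √(13 + (-5)²))² = (38 + √(13 + 25))² = (38 + √38)²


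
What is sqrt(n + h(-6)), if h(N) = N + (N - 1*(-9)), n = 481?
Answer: sqrt(478) ≈ 21.863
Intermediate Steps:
h(N) = 9 + 2*N (h(N) = N + (N + 9) = N + (9 + N) = 9 + 2*N)
sqrt(n + h(-6)) = sqrt(481 + (9 + 2*(-6))) = sqrt(481 + (9 - 12)) = sqrt(481 - 3) = sqrt(478)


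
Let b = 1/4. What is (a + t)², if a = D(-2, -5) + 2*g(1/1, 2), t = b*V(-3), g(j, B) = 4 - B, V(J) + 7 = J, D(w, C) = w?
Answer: ¼ ≈ 0.25000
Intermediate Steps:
V(J) = -7 + J
b = ¼ ≈ 0.25000
t = -5/2 (t = (-7 - 3)/4 = (¼)*(-10) = -5/2 ≈ -2.5000)
a = 2 (a = -2 + 2*(4 - 1*2) = -2 + 2*(4 - 2) = -2 + 2*2 = -2 + 4 = 2)
(a + t)² = (2 - 5/2)² = (-½)² = ¼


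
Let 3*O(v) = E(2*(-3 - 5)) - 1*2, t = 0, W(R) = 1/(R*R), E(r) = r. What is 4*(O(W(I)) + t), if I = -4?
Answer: -24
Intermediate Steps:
W(R) = R⁻² (W(R) = 1/(R²) = R⁻²)
O(v) = -6 (O(v) = (2*(-3 - 5) - 1*2)/3 = (2*(-8) - 2)/3 = (-16 - 2)/3 = (⅓)*(-18) = -6)
4*(O(W(I)) + t) = 4*(-6 + 0) = 4*(-6) = -24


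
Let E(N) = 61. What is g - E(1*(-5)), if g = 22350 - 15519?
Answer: 6770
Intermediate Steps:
g = 6831
g - E(1*(-5)) = 6831 - 1*61 = 6831 - 61 = 6770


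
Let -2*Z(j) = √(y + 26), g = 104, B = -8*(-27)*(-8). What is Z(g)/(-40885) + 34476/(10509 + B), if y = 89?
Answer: 11492/2927 + √115/81770 ≈ 3.9263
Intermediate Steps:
B = -1728 (B = 216*(-8) = -1728)
Z(j) = -√115/2 (Z(j) = -√(89 + 26)/2 = -√115/2)
Z(g)/(-40885) + 34476/(10509 + B) = -√115/2/(-40885) + 34476/(10509 - 1728) = -√115/2*(-1/40885) + 34476/8781 = √115/81770 + 34476*(1/8781) = √115/81770 + 11492/2927 = 11492/2927 + √115/81770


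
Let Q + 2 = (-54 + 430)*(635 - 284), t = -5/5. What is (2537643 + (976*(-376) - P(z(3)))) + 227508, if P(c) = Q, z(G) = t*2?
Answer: 2266201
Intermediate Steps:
t = -1 (t = -5*1/5 = -1)
z(G) = -2 (z(G) = -1*2 = -2)
Q = 131974 (Q = -2 + (-54 + 430)*(635 - 284) = -2 + 376*351 = -2 + 131976 = 131974)
P(c) = 131974
(2537643 + (976*(-376) - P(z(3)))) + 227508 = (2537643 + (976*(-376) - 1*131974)) + 227508 = (2537643 + (-366976 - 131974)) + 227508 = (2537643 - 498950) + 227508 = 2038693 + 227508 = 2266201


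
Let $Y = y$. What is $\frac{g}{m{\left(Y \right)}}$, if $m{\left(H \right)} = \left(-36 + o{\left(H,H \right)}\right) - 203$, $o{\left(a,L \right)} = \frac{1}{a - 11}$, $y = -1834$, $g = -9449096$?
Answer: $\frac{4358395530}{110239} \approx 39536.0$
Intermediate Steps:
$o{\left(a,L \right)} = \frac{1}{-11 + a}$
$Y = -1834$
$m{\left(H \right)} = -239 + \frac{1}{-11 + H}$ ($m{\left(H \right)} = \left(-36 + \frac{1}{-11 + H}\right) - 203 = -239 + \frac{1}{-11 + H}$)
$\frac{g}{m{\left(Y \right)}} = - \frac{9449096}{\frac{1}{-11 - 1834} \left(2630 - -438326\right)} = - \frac{9449096}{\frac{1}{-1845} \left(2630 + 438326\right)} = - \frac{9449096}{\left(- \frac{1}{1845}\right) 440956} = - \frac{9449096}{- \frac{440956}{1845}} = \left(-9449096\right) \left(- \frac{1845}{440956}\right) = \frac{4358395530}{110239}$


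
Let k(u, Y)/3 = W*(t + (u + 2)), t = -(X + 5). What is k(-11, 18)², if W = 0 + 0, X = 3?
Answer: 0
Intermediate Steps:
t = -8 (t = -(3 + 5) = -1*8 = -8)
W = 0
k(u, Y) = 0 (k(u, Y) = 3*(0*(-8 + (u + 2))) = 3*(0*(-8 + (2 + u))) = 3*(0*(-6 + u)) = 3*0 = 0)
k(-11, 18)² = 0² = 0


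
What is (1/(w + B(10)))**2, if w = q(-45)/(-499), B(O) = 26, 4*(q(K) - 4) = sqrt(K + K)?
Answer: 3984016/(51880 - 3*I*sqrt(10))**2 ≈ 0.0014802 + 5.4134e-7*I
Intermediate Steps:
q(K) = 4 + sqrt(2)*sqrt(K)/4 (q(K) = 4 + sqrt(K + K)/4 = 4 + sqrt(2*K)/4 = 4 + (sqrt(2)*sqrt(K))/4 = 4 + sqrt(2)*sqrt(K)/4)
w = -4/499 - 3*I*sqrt(10)/1996 (w = (4 + sqrt(2)*sqrt(-45)/4)/(-499) = (4 + sqrt(2)*(3*I*sqrt(5))/4)*(-1/499) = (4 + 3*I*sqrt(10)/4)*(-1/499) = -4/499 - 3*I*sqrt(10)/1996 ≈ -0.008016 - 0.0047529*I)
(1/(w + B(10)))**2 = (1/((-4/499 - 3*I*sqrt(10)/1996) + 26))**2 = (1/(12970/499 - 3*I*sqrt(10)/1996))**2 = (12970/499 - 3*I*sqrt(10)/1996)**(-2)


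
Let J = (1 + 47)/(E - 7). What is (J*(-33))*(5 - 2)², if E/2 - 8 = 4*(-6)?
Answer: 4752/13 ≈ 365.54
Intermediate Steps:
E = -32 (E = 16 + 2*(4*(-6)) = 16 + 2*(-24) = 16 - 48 = -32)
J = -16/13 (J = (1 + 47)/(-32 - 7) = 48/(-39) = 48*(-1/39) = -16/13 ≈ -1.2308)
(J*(-33))*(5 - 2)² = (-16/13*(-33))*(5 - 2)² = (528/13)*3² = (528/13)*9 = 4752/13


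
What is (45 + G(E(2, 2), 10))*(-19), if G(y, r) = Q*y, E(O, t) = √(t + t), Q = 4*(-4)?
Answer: -247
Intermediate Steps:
Q = -16
E(O, t) = √2*√t (E(O, t) = √(2*t) = √2*√t)
G(y, r) = -16*y
(45 + G(E(2, 2), 10))*(-19) = (45 - 16*√2*√2)*(-19) = (45 - 16*2)*(-19) = (45 - 32)*(-19) = 13*(-19) = -247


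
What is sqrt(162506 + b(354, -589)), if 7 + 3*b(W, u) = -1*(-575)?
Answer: sqrt(1464258)/3 ≈ 403.35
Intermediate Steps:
b(W, u) = 568/3 (b(W, u) = -7/3 + (-1*(-575))/3 = -7/3 + (1/3)*575 = -7/3 + 575/3 = 568/3)
sqrt(162506 + b(354, -589)) = sqrt(162506 + 568/3) = sqrt(488086/3) = sqrt(1464258)/3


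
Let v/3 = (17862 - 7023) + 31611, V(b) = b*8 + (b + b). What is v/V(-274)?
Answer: -12735/274 ≈ -46.478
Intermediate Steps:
V(b) = 10*b (V(b) = 8*b + 2*b = 10*b)
v = 127350 (v = 3*((17862 - 7023) + 31611) = 3*(10839 + 31611) = 3*42450 = 127350)
v/V(-274) = 127350/((10*(-274))) = 127350/(-2740) = 127350*(-1/2740) = -12735/274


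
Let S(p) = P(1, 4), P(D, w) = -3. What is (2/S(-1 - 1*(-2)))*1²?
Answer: -⅔ ≈ -0.66667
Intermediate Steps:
S(p) = -3
(2/S(-1 - 1*(-2)))*1² = (2/(-3))*1² = -⅓*2*1 = -⅔*1 = -⅔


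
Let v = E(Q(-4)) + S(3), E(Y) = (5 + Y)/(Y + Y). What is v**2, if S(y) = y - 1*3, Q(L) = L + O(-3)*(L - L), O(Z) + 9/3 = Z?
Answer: 1/64 ≈ 0.015625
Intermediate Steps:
O(Z) = -3 + Z
Q(L) = L (Q(L) = L + (-3 - 3)*(L - L) = L - 6*0 = L + 0 = L)
E(Y) = (5 + Y)/(2*Y) (E(Y) = (5 + Y)/((2*Y)) = (5 + Y)*(1/(2*Y)) = (5 + Y)/(2*Y))
S(y) = -3 + y (S(y) = y - 3 = -3 + y)
v = -1/8 (v = (1/2)*(5 - 4)/(-4) + (-3 + 3) = (1/2)*(-1/4)*1 + 0 = -1/8 + 0 = -1/8 ≈ -0.12500)
v**2 = (-1/8)**2 = 1/64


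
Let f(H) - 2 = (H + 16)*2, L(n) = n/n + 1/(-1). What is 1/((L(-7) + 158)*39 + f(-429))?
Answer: 1/5338 ≈ 0.00018734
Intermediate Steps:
L(n) = 0 (L(n) = 1 + 1*(-1) = 1 - 1 = 0)
f(H) = 34 + 2*H (f(H) = 2 + (H + 16)*2 = 2 + (16 + H)*2 = 2 + (32 + 2*H) = 34 + 2*H)
1/((L(-7) + 158)*39 + f(-429)) = 1/((0 + 158)*39 + (34 + 2*(-429))) = 1/(158*39 + (34 - 858)) = 1/(6162 - 824) = 1/5338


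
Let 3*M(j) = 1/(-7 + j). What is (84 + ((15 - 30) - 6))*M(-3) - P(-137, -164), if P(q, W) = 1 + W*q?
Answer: -224711/10 ≈ -22471.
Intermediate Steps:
M(j) = 1/(3*(-7 + j))
(84 + ((15 - 30) - 6))*M(-3) - P(-137, -164) = (84 + ((15 - 30) - 6))*(1/(3*(-7 - 3))) - (1 - 164*(-137)) = (84 + (-15 - 6))*((1/3)/(-10)) - (1 + 22468) = (84 - 21)*((1/3)*(-1/10)) - 1*22469 = 63*(-1/30) - 22469 = -21/10 - 22469 = -224711/10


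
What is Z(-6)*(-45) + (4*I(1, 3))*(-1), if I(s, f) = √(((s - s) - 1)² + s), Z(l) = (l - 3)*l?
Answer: -2430 - 4*√2 ≈ -2435.7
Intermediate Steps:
Z(l) = l*(-3 + l) (Z(l) = (-3 + l)*l = l*(-3 + l))
I(s, f) = √(1 + s) (I(s, f) = √((0 - 1)² + s) = √((-1)² + s) = √(1 + s))
Z(-6)*(-45) + (4*I(1, 3))*(-1) = -6*(-3 - 6)*(-45) + (4*√(1 + 1))*(-1) = -6*(-9)*(-45) + (4*√2)*(-1) = 54*(-45) - 4*√2 = -2430 - 4*√2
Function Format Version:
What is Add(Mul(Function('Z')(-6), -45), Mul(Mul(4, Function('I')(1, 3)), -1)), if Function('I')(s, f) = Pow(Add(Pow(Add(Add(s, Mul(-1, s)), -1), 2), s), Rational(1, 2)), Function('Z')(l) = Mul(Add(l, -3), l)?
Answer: Add(-2430, Mul(-4, Pow(2, Rational(1, 2)))) ≈ -2435.7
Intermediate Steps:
Function('Z')(l) = Mul(l, Add(-3, l)) (Function('Z')(l) = Mul(Add(-3, l), l) = Mul(l, Add(-3, l)))
Function('I')(s, f) = Pow(Add(1, s), Rational(1, 2)) (Function('I')(s, f) = Pow(Add(Pow(Add(0, -1), 2), s), Rational(1, 2)) = Pow(Add(Pow(-1, 2), s), Rational(1, 2)) = Pow(Add(1, s), Rational(1, 2)))
Add(Mul(Function('Z')(-6), -45), Mul(Mul(4, Function('I')(1, 3)), -1)) = Add(Mul(Mul(-6, Add(-3, -6)), -45), Mul(Mul(4, Pow(Add(1, 1), Rational(1, 2))), -1)) = Add(Mul(Mul(-6, -9), -45), Mul(Mul(4, Pow(2, Rational(1, 2))), -1)) = Add(Mul(54, -45), Mul(-4, Pow(2, Rational(1, 2)))) = Add(-2430, Mul(-4, Pow(2, Rational(1, 2))))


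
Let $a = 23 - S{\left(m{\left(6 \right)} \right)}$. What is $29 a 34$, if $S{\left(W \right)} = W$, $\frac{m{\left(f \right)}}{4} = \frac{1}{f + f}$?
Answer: $\frac{67048}{3} \approx 22349.0$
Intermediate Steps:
$m{\left(f \right)} = \frac{2}{f}$ ($m{\left(f \right)} = \frac{4}{f + f} = \frac{4}{2 f} = 4 \frac{1}{2 f} = \frac{2}{f}$)
$a = \frac{68}{3}$ ($a = 23 - \frac{2}{6} = 23 - 2 \cdot \frac{1}{6} = 23 - \frac{1}{3} = \frac{68}{3} \approx 22.667$)
$29 a 34 = 29 \cdot \frac{68}{3} \cdot 34 = \frac{1972}{3} \cdot 34 = \frac{67048}{3}$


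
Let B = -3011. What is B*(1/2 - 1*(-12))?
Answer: -75275/2 ≈ -37638.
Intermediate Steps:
B*(1/2 - 1*(-12)) = -3011*(1/2 - 1*(-12)) = -3011*(1/2 + 12) = -3011*25/2 = -75275/2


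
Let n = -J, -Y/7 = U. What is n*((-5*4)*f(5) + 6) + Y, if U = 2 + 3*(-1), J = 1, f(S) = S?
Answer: 101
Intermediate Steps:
U = -1 (U = 2 - 3 = -1)
Y = 7 (Y = -7*(-1) = 7)
n = -1 (n = -1*1 = -1)
n*((-5*4)*f(5) + 6) + Y = -(-5*4*5 + 6) + 7 = -(-20*5 + 6) + 7 = -(-100 + 6) + 7 = -1*(-94) + 7 = 94 + 7 = 101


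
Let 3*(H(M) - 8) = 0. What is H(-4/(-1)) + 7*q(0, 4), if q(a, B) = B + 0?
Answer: 36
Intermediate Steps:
q(a, B) = B
H(M) = 8 (H(M) = 8 + (1/3)*0 = 8 + 0 = 8)
H(-4/(-1)) + 7*q(0, 4) = 8 + 7*4 = 8 + 28 = 36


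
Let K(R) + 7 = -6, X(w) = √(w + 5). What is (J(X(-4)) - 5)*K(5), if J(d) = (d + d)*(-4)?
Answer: 169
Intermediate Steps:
X(w) = √(5 + w)
K(R) = -13 (K(R) = -7 - 6 = -13)
J(d) = -8*d (J(d) = (2*d)*(-4) = -8*d)
(J(X(-4)) - 5)*K(5) = (-8*√(5 - 4) - 5)*(-13) = (-8*√1 - 5)*(-13) = (-8*1 - 5)*(-13) = (-8 - 5)*(-13) = -13*(-13) = 169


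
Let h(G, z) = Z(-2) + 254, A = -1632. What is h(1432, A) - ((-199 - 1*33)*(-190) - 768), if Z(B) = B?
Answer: -43060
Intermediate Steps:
h(G, z) = 252 (h(G, z) = -2 + 254 = 252)
h(1432, A) - ((-199 - 1*33)*(-190) - 768) = 252 - ((-199 - 1*33)*(-190) - 768) = 252 - ((-199 - 33)*(-190) - 768) = 252 - (-232*(-190) - 768) = 252 - (44080 - 768) = 252 - 1*43312 = 252 - 43312 = -43060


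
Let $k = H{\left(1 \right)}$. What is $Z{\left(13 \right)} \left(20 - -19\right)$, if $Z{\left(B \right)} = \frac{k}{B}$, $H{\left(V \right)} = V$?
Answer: $3$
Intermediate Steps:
$k = 1$
$Z{\left(B \right)} = \frac{1}{B}$ ($Z{\left(B \right)} = 1 \frac{1}{B} = \frac{1}{B}$)
$Z{\left(13 \right)} \left(20 - -19\right) = \frac{20 - -19}{13} = \frac{20 + 19}{13} = \frac{1}{13} \cdot 39 = 3$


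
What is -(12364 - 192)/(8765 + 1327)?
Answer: -3043/2523 ≈ -1.2061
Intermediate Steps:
-(12364 - 192)/(8765 + 1327) = -12172/10092 = -1*3043/2523 = -3043/2523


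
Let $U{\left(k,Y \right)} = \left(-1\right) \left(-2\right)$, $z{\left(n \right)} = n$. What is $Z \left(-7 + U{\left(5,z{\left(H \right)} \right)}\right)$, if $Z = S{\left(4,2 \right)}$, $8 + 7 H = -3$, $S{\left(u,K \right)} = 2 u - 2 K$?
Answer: $-20$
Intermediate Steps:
$S{\left(u,K \right)} = - 2 K + 2 u$
$H = - \frac{11}{7}$ ($H = - \frac{8}{7} + \frac{1}{7} \left(-3\right) = - \frac{8}{7} - \frac{3}{7} = - \frac{11}{7} \approx -1.5714$)
$U{\left(k,Y \right)} = 2$
$Z = 4$ ($Z = \left(-2\right) 2 + 2 \cdot 4 = -4 + 8 = 4$)
$Z \left(-7 + U{\left(5,z{\left(H \right)} \right)}\right) = 4 \left(-7 + 2\right) = 4 \left(-5\right) = -20$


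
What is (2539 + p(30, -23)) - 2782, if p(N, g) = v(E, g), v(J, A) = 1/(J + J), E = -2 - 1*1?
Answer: -1459/6 ≈ -243.17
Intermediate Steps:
E = -3 (E = -2 - 1 = -3)
v(J, A) = 1/(2*J)
p(N, g) = -1/6 (p(N, g) = (1/2)/(-3) = (1/2)*(-1/3) = -1/6)
(2539 + p(30, -23)) - 2782 = (2539 - 1/6) - 2782 = 15233/6 - 2782 = -1459/6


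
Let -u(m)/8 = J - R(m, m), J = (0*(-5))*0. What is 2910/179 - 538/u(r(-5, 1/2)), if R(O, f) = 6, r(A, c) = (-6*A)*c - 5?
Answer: 21689/4296 ≈ 5.0487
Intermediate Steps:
r(A, c) = -5 - 6*A*c (r(A, c) = -6*A*c - 5 = -5 - 6*A*c)
J = 0 (J = 0*0 = 0)
u(m) = 48 (u(m) = -8*(0 - 1*6) = -8*(0 - 6) = -8*(-6) = 48)
2910/179 - 538/u(r(-5, 1/2)) = 2910/179 - 538/48 = 2910*(1/179) - 538*1/48 = 2910/179 - 269/24 = 21689/4296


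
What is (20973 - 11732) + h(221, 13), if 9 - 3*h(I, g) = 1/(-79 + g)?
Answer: 1830313/198 ≈ 9244.0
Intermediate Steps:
h(I, g) = 3 - 1/(3*(-79 + g))
(20973 - 11732) + h(221, 13) = (20973 - 11732) + (-712 + 9*13)/(3*(-79 + 13)) = 9241 + (1/3)*(-712 + 117)/(-66) = 9241 + (1/3)*(-1/66)*(-595) = 9241 + 595/198 = 1830313/198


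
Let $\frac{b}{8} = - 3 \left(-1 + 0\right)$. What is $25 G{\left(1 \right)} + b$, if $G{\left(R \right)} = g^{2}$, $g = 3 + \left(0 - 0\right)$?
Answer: $249$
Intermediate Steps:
$g = 3$ ($g = 3 + \left(0 + 0\right) = 3 + 0 = 3$)
$G{\left(R \right)} = 9$ ($G{\left(R \right)} = 3^{2} = 9$)
$b = 24$ ($b = 8 \left(- 3 \left(-1 + 0\right)\right) = 8 \left(\left(-3\right) \left(-1\right)\right) = 8 \cdot 3 = 24$)
$25 G{\left(1 \right)} + b = 25 \cdot 9 + 24 = 225 + 24 = 249$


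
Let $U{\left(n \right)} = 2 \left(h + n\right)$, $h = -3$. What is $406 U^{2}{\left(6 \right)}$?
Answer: $14616$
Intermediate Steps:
$U{\left(n \right)} = -6 + 2 n$ ($U{\left(n \right)} = 2 \left(-3 + n\right) = -6 + 2 n$)
$406 U^{2}{\left(6 \right)} = 406 \left(-6 + 2 \cdot 6\right)^{2} = 406 \left(-6 + 12\right)^{2} = 406 \cdot 6^{2} = 406 \cdot 36 = 14616$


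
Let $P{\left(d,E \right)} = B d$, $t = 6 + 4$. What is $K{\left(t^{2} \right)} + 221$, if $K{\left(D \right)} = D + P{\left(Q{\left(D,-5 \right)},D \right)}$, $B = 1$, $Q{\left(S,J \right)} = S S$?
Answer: $10321$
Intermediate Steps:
$Q{\left(S,J \right)} = S^{2}$
$t = 10$
$P{\left(d,E \right)} = d$ ($P{\left(d,E \right)} = 1 d = d$)
$K{\left(D \right)} = D + D^{2}$
$K{\left(t^{2} \right)} + 221 = 10^{2} \left(1 + 10^{2}\right) + 221 = 100 \left(1 + 100\right) + 221 = 100 \cdot 101 + 221 = 10100 + 221 = 10321$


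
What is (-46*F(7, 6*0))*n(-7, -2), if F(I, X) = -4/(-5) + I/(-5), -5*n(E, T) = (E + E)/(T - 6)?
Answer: -483/50 ≈ -9.6600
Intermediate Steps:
n(E, T) = -2*E/(5*(-6 + T)) (n(E, T) = -(E + E)/(5*(T - 6)) = -2*E/(5*(-6 + T)))
F(I, X) = ⅘ - I/5 (F(I, X) = -4*(-⅕) + I*(-⅕) = ⅘ - I/5)
(-46*F(7, 6*0))*n(-7, -2) = (-46*(⅘ - ⅕*7))*(-2*(-7)/(-30 + 5*(-2))) = (-46*(⅘ - 7/5))*(-2*(-7)/(-30 - 10)) = (-46*(-⅗))*(-2*(-7)/(-40)) = 138*(-2*(-7)*(-1/40))/5 = (138/5)*(-7/20) = -483/50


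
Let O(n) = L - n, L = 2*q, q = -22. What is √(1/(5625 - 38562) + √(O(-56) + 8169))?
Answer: √(-32937 + 9763613721*√101)/32937 ≈ 9.5105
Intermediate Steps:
L = -44 (L = 2*(-22) = -44)
O(n) = -44 - n
√(1/(5625 - 38562) + √(O(-56) + 8169)) = √(1/(5625 - 38562) + √((-44 - 1*(-56)) + 8169)) = √(1/(-32937) + √((-44 + 56) + 8169)) = √(-1/32937 + √(12 + 8169)) = √(-1/32937 + √8181) = √(-1/32937 + 9*√101)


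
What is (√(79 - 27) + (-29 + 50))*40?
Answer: 840 + 80*√13 ≈ 1128.4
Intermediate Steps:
(√(79 - 27) + (-29 + 50))*40 = (√52 + 21)*40 = (2*√13 + 21)*40 = (21 + 2*√13)*40 = 840 + 80*√13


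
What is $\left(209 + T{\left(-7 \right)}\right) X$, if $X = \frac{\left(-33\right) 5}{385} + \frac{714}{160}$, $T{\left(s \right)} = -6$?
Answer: $\frac{65511}{80} \approx 818.89$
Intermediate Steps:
$X = \frac{2259}{560}$ ($X = \left(-165\right) \frac{1}{385} + 714 \cdot \frac{1}{160} = - \frac{3}{7} + \frac{357}{80} = \frac{2259}{560} \approx 4.0339$)
$\left(209 + T{\left(-7 \right)}\right) X = \left(209 - 6\right) \frac{2259}{560} = 203 \cdot \frac{2259}{560} = \frac{65511}{80}$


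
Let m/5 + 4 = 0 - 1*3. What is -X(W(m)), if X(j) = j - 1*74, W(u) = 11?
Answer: 63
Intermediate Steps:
m = -35 (m = -20 + 5*(0 - 1*3) = -20 + 5*(0 - 3) = -20 + 5*(-3) = -20 - 15 = -35)
X(j) = -74 + j (X(j) = j - 74 = -74 + j)
-X(W(m)) = -(-74 + 11) = -1*(-63) = 63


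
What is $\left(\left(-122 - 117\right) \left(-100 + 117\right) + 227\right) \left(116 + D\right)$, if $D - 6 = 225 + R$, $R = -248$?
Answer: $-379764$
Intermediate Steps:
$D = -17$ ($D = 6 + \left(225 - 248\right) = 6 - 23 = -17$)
$\left(\left(-122 - 117\right) \left(-100 + 117\right) + 227\right) \left(116 + D\right) = \left(\left(-122 - 117\right) \left(-100 + 117\right) + 227\right) \left(116 - 17\right) = \left(\left(-239\right) 17 + 227\right) 99 = \left(-4063 + 227\right) 99 = \left(-3836\right) 99 = -379764$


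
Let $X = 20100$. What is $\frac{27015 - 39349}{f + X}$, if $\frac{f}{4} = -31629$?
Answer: $\frac{6167}{53208} \approx 0.1159$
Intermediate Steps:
$f = -126516$ ($f = 4 \left(-31629\right) = -126516$)
$\frac{27015 - 39349}{f + X} = \frac{27015 - 39349}{-126516 + 20100} = - \frac{12334}{-106416} = \left(-12334\right) \left(- \frac{1}{106416}\right) = \frac{6167}{53208}$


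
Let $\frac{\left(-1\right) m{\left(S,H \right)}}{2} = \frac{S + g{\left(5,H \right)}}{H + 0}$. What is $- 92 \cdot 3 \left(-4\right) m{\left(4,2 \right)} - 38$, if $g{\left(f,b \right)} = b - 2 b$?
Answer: $-2246$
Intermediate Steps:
$g{\left(f,b \right)} = - b$
$m{\left(S,H \right)} = - \frac{2 \left(S - H\right)}{H}$ ($m{\left(S,H \right)} = - 2 \frac{S - H}{H + 0} = - 2 \frac{S - H}{H} = - \frac{2 \left(S - H\right)}{H}$)
$- 92 \cdot 3 \left(-4\right) m{\left(4,2 \right)} - 38 = - 92 \cdot 3 \left(-4\right) \left(2 - \frac{8}{2}\right) - 38 = - 92 \left(- 12 \left(2 - 8 \cdot \frac{1}{2}\right)\right) - 38 = - 92 \left(- 12 \left(2 - 4\right)\right) - 38 = - 92 \left(\left(-12\right) \left(-2\right)\right) - 38 = \left(-92\right) 24 - 38 = -2208 - 38 = -2246$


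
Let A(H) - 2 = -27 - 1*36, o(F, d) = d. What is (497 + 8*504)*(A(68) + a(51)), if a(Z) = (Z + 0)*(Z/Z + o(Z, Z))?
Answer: 11734639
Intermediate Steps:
A(H) = -61 (A(H) = 2 + (-27 - 1*36) = 2 + (-27 - 36) = 2 - 63 = -61)
a(Z) = Z*(1 + Z) (a(Z) = (Z + 0)*(Z/Z + Z) = Z*(1 + Z))
(497 + 8*504)*(A(68) + a(51)) = (497 + 8*504)*(-61 + 51*(1 + 51)) = (497 + 4032)*(-61 + 51*52) = 4529*(-61 + 2652) = 4529*2591 = 11734639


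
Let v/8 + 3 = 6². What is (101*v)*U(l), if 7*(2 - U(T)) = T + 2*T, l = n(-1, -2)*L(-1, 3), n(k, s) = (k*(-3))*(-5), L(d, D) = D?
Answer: 3972936/7 ≈ 5.6756e+5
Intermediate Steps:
n(k, s) = 15*k (n(k, s) = -3*k*(-5) = 15*k)
l = -45 (l = (15*(-1))*3 = -15*3 = -45)
v = 264 (v = -24 + 8*6² = -24 + 8*36 = -24 + 288 = 264)
U(T) = 2 - 3*T/7 (U(T) = 2 - (T + 2*T)/7 = 2 - 3*T/7)
(101*v)*U(l) = (101*264)*(2 - 3/7*(-45)) = 26664*(2 + 135/7) = 26664*(149/7) = 3972936/7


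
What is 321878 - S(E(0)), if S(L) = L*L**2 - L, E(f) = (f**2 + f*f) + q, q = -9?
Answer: 322598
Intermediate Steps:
E(f) = -9 + 2*f**2 (E(f) = (f**2 + f*f) - 9 = (f**2 + f**2) - 9 = 2*f**2 - 9 = -9 + 2*f**2)
S(L) = L**3 - L
321878 - S(E(0)) = 321878 - ((-9 + 2*0**2)**3 - (-9 + 2*0**2)) = 321878 - ((-9 + 2*0)**3 - (-9 + 2*0)) = 321878 - ((-9 + 0)**3 - (-9 + 0)) = 321878 - ((-9)**3 - 1*(-9)) = 321878 - (-729 + 9) = 321878 - 1*(-720) = 321878 + 720 = 322598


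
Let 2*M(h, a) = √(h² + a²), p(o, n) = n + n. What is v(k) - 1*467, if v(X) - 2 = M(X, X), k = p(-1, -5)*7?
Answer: -465 + 35*√2 ≈ -415.50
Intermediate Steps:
p(o, n) = 2*n
M(h, a) = √(a² + h²)/2 (M(h, a) = √(h² + a²)/2 = √(a² + h²)/2)
k = -70 (k = (2*(-5))*7 = -10*7 = -70)
v(X) = 2 + √2*√(X²)/2 (v(X) = 2 + √(X² + X²)/2 = 2 + √(2*X²)/2 = 2 + (√2*√(X²))/2 = 2 + √2*√(X²)/2)
v(k) - 1*467 = (2 + √2*√((-70)²)/2) - 1*467 = (2 + √2*√4900/2) - 467 = (2 + (½)*√2*70) - 467 = (2 + 35*√2) - 467 = -465 + 35*√2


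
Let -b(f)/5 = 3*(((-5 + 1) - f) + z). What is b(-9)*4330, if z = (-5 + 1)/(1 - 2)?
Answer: -584550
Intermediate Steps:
z = 4 (z = -4/(-1) = -4*(-1) = 4)
b(f) = 15*f (b(f) = -15*(((-5 + 1) - f) + 4) = -15*((-4 - f) + 4) = -15*(-f) = -(-15)*f = 15*f)
b(-9)*4330 = (15*(-9))*4330 = -135*4330 = -584550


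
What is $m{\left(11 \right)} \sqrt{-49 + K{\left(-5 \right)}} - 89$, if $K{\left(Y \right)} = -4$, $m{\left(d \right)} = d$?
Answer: $-89 + 11 i \sqrt{53} \approx -89.0 + 80.081 i$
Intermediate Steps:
$m{\left(11 \right)} \sqrt{-49 + K{\left(-5 \right)}} - 89 = 11 \sqrt{-49 - 4} - 89 = 11 \sqrt{-53} - 89 = 11 i \sqrt{53} - 89 = -89 + 11 i \sqrt{53}$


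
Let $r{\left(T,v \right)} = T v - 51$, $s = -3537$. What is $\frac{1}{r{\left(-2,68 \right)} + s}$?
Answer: $- \frac{1}{3724} \approx -0.00026853$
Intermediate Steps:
$r{\left(T,v \right)} = -51 + T v$
$\frac{1}{r{\left(-2,68 \right)} + s} = \frac{1}{\left(-51 - 136\right) - 3537} = \frac{1}{-187 - 3537} = \frac{1}{-3724} = - \frac{1}{3724}$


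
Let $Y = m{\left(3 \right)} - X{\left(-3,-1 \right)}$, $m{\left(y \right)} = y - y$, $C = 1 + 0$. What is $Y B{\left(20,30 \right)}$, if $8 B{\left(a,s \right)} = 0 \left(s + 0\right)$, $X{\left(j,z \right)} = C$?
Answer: $0$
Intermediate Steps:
$C = 1$
$m{\left(y \right)} = 0$
$X{\left(j,z \right)} = 1$
$B{\left(a,s \right)} = 0$ ($B{\left(a,s \right)} = \frac{0 \left(s + 0\right)}{8} = \frac{0 s}{8} = \frac{1}{8} \cdot 0 = 0$)
$Y = -1$ ($Y = 0 - 1 = -1$)
$Y B{\left(20,30 \right)} = \left(-1\right) 0 = 0$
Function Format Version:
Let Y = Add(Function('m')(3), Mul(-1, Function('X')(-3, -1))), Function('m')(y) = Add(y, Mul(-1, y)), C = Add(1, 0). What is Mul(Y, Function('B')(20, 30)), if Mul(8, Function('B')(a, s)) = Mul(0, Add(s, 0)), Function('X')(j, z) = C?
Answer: 0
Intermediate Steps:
C = 1
Function('m')(y) = 0
Function('X')(j, z) = 1
Function('B')(a, s) = 0 (Function('B')(a, s) = Mul(Rational(1, 8), Mul(0, Add(s, 0))) = Mul(Rational(1, 8), Mul(0, s)) = Mul(Rational(1, 8), 0) = 0)
Y = -1 (Y = Add(0, Mul(-1, 1)) = Add(0, -1) = -1)
Mul(Y, Function('B')(20, 30)) = Mul(-1, 0) = 0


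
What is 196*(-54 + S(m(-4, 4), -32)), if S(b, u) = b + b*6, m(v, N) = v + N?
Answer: -10584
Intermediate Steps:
m(v, N) = N + v
S(b, u) = 7*b (S(b, u) = b + 6*b = 7*b)
196*(-54 + S(m(-4, 4), -32)) = 196*(-54 + 7*(4 - 4)) = 196*(-54 + 7*0) = 196*(-54 + 0) = 196*(-54) = -10584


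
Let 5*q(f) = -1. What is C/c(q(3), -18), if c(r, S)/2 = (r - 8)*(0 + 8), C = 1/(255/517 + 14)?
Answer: -2585/4915408 ≈ -0.00052590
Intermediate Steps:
q(f) = -⅕ (q(f) = (⅕)*(-1) = -⅕)
C = 517/7493 (C = 1/(255*(1/517) + 14) = 1/(255/517 + 14) = 1/(7493/517) = 517/7493 ≈ 0.068998)
c(r, S) = -128 + 16*r (c(r, S) = 2*((r - 8)*(0 + 8)) = 2*((-8 + r)*8) = 2*(-64 + 8*r) = -128 + 16*r)
C/c(q(3), -18) = 517/(7493*(-128 + 16*(-⅕))) = 517/(7493*(-128 - 16/5)) = 517/(7493*(-656/5)) = (517/7493)*(-5/656) = -2585/4915408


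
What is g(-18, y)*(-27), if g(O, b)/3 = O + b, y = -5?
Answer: 1863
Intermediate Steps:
g(O, b) = 3*O + 3*b (g(O, b) = 3*(O + b) = 3*O + 3*b)
g(-18, y)*(-27) = (3*(-18) + 3*(-5))*(-27) = (-54 - 15)*(-27) = -69*(-27) = 1863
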